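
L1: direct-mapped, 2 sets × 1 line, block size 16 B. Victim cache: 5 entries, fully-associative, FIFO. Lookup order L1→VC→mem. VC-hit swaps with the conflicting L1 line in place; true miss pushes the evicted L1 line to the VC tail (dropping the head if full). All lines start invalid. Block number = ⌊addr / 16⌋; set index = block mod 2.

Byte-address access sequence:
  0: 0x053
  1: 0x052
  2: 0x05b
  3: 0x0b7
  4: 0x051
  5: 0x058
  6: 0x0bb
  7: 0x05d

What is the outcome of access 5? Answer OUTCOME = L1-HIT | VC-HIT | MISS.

  [0] addr=0x53 blk=5 s=1: MISS | VC []
  [1] addr=0x52 blk=5 s=1: L1-HIT | VC []
  [2] addr=0x5b blk=5 s=1: L1-HIT | VC []
  [3] addr=0xb7 blk=11 s=1: MISS | VC [5]
  [4] addr=0x51 blk=5 s=1: VC-HIT | VC [11]
  [5] addr=0x58 blk=5 s=1: L1-HIT | VC [11]
  [6] addr=0xbb blk=11 s=1: VC-HIT | VC [5]
  [7] addr=0x5d blk=5 s=1: VC-HIT | VC [11]

OUTCOME = L1-HIT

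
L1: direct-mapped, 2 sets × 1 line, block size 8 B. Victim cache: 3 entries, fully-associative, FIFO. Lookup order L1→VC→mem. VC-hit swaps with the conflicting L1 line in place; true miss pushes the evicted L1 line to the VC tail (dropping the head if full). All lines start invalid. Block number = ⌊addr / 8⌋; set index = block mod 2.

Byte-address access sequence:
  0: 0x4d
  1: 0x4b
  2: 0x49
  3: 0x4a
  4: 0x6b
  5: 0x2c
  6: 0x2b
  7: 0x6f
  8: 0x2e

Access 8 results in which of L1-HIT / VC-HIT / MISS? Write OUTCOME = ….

#0 0x4d→b9/s1 MISS; vc=[]
#1 0x4b→b9/s1 L1-HIT; vc=[]
#2 0x49→b9/s1 L1-HIT; vc=[]
#3 0x4a→b9/s1 L1-HIT; vc=[]
#4 0x6b→b13/s1 MISS; vc=[9]
#5 0x2c→b5/s1 MISS; vc=[9,13]
#6 0x2b→b5/s1 L1-HIT; vc=[9,13]
#7 0x6f→b13/s1 VC-HIT; vc=[9,5]
#8 0x2e→b5/s1 VC-HIT; vc=[9,13]

OUTCOME = VC-HIT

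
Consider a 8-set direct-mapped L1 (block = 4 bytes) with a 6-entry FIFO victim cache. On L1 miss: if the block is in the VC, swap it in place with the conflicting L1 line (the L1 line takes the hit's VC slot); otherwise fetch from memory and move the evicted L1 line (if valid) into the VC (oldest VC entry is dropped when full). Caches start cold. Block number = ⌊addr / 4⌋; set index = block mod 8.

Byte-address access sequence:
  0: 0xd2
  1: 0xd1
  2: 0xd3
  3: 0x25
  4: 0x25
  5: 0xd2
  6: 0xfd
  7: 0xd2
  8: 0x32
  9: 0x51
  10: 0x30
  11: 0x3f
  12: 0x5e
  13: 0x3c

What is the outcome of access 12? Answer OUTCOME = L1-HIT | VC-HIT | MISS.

0: 0xd2 (blk 52, set 4) → MISS  vc=[]
1: 0xd1 (blk 52, set 4) → L1-HIT  vc=[]
2: 0xd3 (blk 52, set 4) → L1-HIT  vc=[]
3: 0x25 (blk 9, set 1) → MISS  vc=[]
4: 0x25 (blk 9, set 1) → L1-HIT  vc=[]
5: 0xd2 (blk 52, set 4) → L1-HIT  vc=[]
6: 0xfd (blk 63, set 7) → MISS  vc=[]
7: 0xd2 (blk 52, set 4) → L1-HIT  vc=[]
8: 0x32 (blk 12, set 4) → MISS  vc=[52]
9: 0x51 (blk 20, set 4) → MISS  vc=[52, 12]
10: 0x30 (blk 12, set 4) → VC-HIT  vc=[52, 20]
11: 0x3f (blk 15, set 7) → MISS  vc=[52, 20, 63]
12: 0x5e (blk 23, set 7) → MISS  vc=[52, 20, 63, 15]
13: 0x3c (blk 15, set 7) → VC-HIT  vc=[52, 20, 63, 23]

OUTCOME = MISS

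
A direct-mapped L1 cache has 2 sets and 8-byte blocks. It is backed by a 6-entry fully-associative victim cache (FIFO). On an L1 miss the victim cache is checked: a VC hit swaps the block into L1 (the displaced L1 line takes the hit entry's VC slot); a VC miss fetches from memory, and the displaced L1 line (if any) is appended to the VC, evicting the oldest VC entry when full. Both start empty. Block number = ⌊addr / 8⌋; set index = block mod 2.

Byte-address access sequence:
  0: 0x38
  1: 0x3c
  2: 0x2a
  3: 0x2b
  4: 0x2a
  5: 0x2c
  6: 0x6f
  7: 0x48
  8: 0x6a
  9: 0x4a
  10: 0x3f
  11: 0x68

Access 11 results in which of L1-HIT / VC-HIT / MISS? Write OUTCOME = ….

0: 0x38 (blk 7, set 1) → MISS  vc=[]
1: 0x3c (blk 7, set 1) → L1-HIT  vc=[]
2: 0x2a (blk 5, set 1) → MISS  vc=[7]
3: 0x2b (blk 5, set 1) → L1-HIT  vc=[7]
4: 0x2a (blk 5, set 1) → L1-HIT  vc=[7]
5: 0x2c (blk 5, set 1) → L1-HIT  vc=[7]
6: 0x6f (blk 13, set 1) → MISS  vc=[7, 5]
7: 0x48 (blk 9, set 1) → MISS  vc=[7, 5, 13]
8: 0x6a (blk 13, set 1) → VC-HIT  vc=[7, 5, 9]
9: 0x4a (blk 9, set 1) → VC-HIT  vc=[7, 5, 13]
10: 0x3f (blk 7, set 1) → VC-HIT  vc=[9, 5, 13]
11: 0x68 (blk 13, set 1) → VC-HIT  vc=[9, 5, 7]

OUTCOME = VC-HIT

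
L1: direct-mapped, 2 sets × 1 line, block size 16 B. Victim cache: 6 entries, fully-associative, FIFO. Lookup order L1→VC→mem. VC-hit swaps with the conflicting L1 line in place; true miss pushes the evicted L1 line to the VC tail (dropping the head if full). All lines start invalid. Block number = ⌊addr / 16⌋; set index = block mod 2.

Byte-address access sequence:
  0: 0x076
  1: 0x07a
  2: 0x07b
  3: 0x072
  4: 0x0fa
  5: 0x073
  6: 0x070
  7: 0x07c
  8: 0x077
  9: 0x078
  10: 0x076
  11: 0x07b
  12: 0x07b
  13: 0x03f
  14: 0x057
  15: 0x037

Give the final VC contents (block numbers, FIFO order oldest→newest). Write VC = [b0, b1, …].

VC = [15, 7, 5]

0: 0x76 (blk 7, set 1) → MISS  vc=[]
1: 0x7a (blk 7, set 1) → L1-HIT  vc=[]
2: 0x7b (blk 7, set 1) → L1-HIT  vc=[]
3: 0x72 (blk 7, set 1) → L1-HIT  vc=[]
4: 0xfa (blk 15, set 1) → MISS  vc=[7]
5: 0x73 (blk 7, set 1) → VC-HIT  vc=[15]
6: 0x70 (blk 7, set 1) → L1-HIT  vc=[15]
7: 0x7c (blk 7, set 1) → L1-HIT  vc=[15]
8: 0x77 (blk 7, set 1) → L1-HIT  vc=[15]
9: 0x78 (blk 7, set 1) → L1-HIT  vc=[15]
10: 0x76 (blk 7, set 1) → L1-HIT  vc=[15]
11: 0x7b (blk 7, set 1) → L1-HIT  vc=[15]
12: 0x7b (blk 7, set 1) → L1-HIT  vc=[15]
13: 0x3f (blk 3, set 1) → MISS  vc=[15, 7]
14: 0x57 (blk 5, set 1) → MISS  vc=[15, 7, 3]
15: 0x37 (blk 3, set 1) → VC-HIT  vc=[15, 7, 5]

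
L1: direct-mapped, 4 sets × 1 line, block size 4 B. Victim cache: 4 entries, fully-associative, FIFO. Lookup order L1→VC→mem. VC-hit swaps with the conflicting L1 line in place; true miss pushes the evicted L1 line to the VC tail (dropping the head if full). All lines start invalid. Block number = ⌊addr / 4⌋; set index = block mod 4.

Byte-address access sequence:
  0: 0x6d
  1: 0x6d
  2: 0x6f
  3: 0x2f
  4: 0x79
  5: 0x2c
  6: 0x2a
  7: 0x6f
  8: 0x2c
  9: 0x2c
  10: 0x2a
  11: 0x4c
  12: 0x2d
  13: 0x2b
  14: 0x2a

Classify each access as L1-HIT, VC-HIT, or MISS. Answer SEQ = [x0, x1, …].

  [0] addr=0x6d blk=27 s=3: MISS | VC []
  [1] addr=0x6d blk=27 s=3: L1-HIT | VC []
  [2] addr=0x6f blk=27 s=3: L1-HIT | VC []
  [3] addr=0x2f blk=11 s=3: MISS | VC [27]
  [4] addr=0x79 blk=30 s=2: MISS | VC [27]
  [5] addr=0x2c blk=11 s=3: L1-HIT | VC [27]
  [6] addr=0x2a blk=10 s=2: MISS | VC [27, 30]
  [7] addr=0x6f blk=27 s=3: VC-HIT | VC [11, 30]
  [8] addr=0x2c blk=11 s=3: VC-HIT | VC [27, 30]
  [9] addr=0x2c blk=11 s=3: L1-HIT | VC [27, 30]
  [10] addr=0x2a blk=10 s=2: L1-HIT | VC [27, 30]
  [11] addr=0x4c blk=19 s=3: MISS | VC [27, 30, 11]
  [12] addr=0x2d blk=11 s=3: VC-HIT | VC [27, 30, 19]
  [13] addr=0x2b blk=10 s=2: L1-HIT | VC [27, 30, 19]
  [14] addr=0x2a blk=10 s=2: L1-HIT | VC [27, 30, 19]

SEQ = [MISS, L1-HIT, L1-HIT, MISS, MISS, L1-HIT, MISS, VC-HIT, VC-HIT, L1-HIT, L1-HIT, MISS, VC-HIT, L1-HIT, L1-HIT]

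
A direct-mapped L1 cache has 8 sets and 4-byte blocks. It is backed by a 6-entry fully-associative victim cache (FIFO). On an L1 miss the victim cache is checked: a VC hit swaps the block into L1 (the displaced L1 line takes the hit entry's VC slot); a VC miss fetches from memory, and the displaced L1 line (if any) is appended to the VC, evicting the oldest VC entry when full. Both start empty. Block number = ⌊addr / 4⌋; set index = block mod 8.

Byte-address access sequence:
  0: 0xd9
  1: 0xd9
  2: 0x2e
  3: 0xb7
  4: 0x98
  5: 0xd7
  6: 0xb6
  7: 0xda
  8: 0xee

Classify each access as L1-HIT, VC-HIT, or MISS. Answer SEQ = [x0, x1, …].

  [0] addr=0xd9 blk=54 s=6: MISS | VC []
  [1] addr=0xd9 blk=54 s=6: L1-HIT | VC []
  [2] addr=0x2e blk=11 s=3: MISS | VC []
  [3] addr=0xb7 blk=45 s=5: MISS | VC []
  [4] addr=0x98 blk=38 s=6: MISS | VC [54]
  [5] addr=0xd7 blk=53 s=5: MISS | VC [54, 45]
  [6] addr=0xb6 blk=45 s=5: VC-HIT | VC [54, 53]
  [7] addr=0xda blk=54 s=6: VC-HIT | VC [38, 53]
  [8] addr=0xee blk=59 s=3: MISS | VC [38, 53, 11]

SEQ = [MISS, L1-HIT, MISS, MISS, MISS, MISS, VC-HIT, VC-HIT, MISS]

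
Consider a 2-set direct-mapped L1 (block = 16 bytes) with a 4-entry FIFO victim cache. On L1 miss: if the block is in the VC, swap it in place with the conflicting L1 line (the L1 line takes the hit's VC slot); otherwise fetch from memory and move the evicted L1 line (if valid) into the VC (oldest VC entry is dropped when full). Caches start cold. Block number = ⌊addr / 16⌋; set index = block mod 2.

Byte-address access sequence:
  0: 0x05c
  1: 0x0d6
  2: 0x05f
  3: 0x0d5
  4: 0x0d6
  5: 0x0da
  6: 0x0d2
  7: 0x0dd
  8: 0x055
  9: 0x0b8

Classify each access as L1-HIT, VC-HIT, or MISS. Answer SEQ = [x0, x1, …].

SEQ = [MISS, MISS, VC-HIT, VC-HIT, L1-HIT, L1-HIT, L1-HIT, L1-HIT, VC-HIT, MISS]

#0 0x5c→b5/s1 MISS; vc=[]
#1 0xd6→b13/s1 MISS; vc=[5]
#2 0x5f→b5/s1 VC-HIT; vc=[13]
#3 0xd5→b13/s1 VC-HIT; vc=[5]
#4 0xd6→b13/s1 L1-HIT; vc=[5]
#5 0xda→b13/s1 L1-HIT; vc=[5]
#6 0xd2→b13/s1 L1-HIT; vc=[5]
#7 0xdd→b13/s1 L1-HIT; vc=[5]
#8 0x55→b5/s1 VC-HIT; vc=[13]
#9 0xb8→b11/s1 MISS; vc=[13,5]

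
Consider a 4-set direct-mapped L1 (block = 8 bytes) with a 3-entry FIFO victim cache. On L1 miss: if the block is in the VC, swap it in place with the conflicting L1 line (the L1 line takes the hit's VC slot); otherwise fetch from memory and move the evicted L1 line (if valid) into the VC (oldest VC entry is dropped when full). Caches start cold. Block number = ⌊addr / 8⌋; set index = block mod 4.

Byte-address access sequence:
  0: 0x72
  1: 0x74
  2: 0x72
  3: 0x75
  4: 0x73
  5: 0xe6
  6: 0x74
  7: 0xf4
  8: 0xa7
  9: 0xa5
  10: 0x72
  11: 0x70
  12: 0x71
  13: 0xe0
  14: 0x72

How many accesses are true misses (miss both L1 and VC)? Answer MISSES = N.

MISSES = 4

  [0] addr=0x72 blk=14 s=2: MISS | VC []
  [1] addr=0x74 blk=14 s=2: L1-HIT | VC []
  [2] addr=0x72 blk=14 s=2: L1-HIT | VC []
  [3] addr=0x75 blk=14 s=2: L1-HIT | VC []
  [4] addr=0x73 blk=14 s=2: L1-HIT | VC []
  [5] addr=0xe6 blk=28 s=0: MISS | VC []
  [6] addr=0x74 blk=14 s=2: L1-HIT | VC []
  [7] addr=0xf4 blk=30 s=2: MISS | VC [14]
  [8] addr=0xa7 blk=20 s=0: MISS | VC [14, 28]
  [9] addr=0xa5 blk=20 s=0: L1-HIT | VC [14, 28]
  [10] addr=0x72 blk=14 s=2: VC-HIT | VC [30, 28]
  [11] addr=0x70 blk=14 s=2: L1-HIT | VC [30, 28]
  [12] addr=0x71 blk=14 s=2: L1-HIT | VC [30, 28]
  [13] addr=0xe0 blk=28 s=0: VC-HIT | VC [30, 20]
  [14] addr=0x72 blk=14 s=2: L1-HIT | VC [30, 20]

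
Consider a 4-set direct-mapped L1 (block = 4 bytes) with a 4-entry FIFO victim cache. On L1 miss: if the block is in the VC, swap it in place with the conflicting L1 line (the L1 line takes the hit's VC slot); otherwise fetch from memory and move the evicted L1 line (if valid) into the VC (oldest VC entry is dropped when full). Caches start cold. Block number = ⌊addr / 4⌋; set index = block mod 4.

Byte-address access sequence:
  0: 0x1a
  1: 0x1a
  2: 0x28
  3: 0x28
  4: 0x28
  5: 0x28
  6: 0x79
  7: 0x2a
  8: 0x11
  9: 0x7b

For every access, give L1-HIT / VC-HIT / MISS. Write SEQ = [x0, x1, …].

#0 0x1a→b6/s2 MISS; vc=[]
#1 0x1a→b6/s2 L1-HIT; vc=[]
#2 0x28→b10/s2 MISS; vc=[6]
#3 0x28→b10/s2 L1-HIT; vc=[6]
#4 0x28→b10/s2 L1-HIT; vc=[6]
#5 0x28→b10/s2 L1-HIT; vc=[6]
#6 0x79→b30/s2 MISS; vc=[6,10]
#7 0x2a→b10/s2 VC-HIT; vc=[6,30]
#8 0x11→b4/s0 MISS; vc=[6,30]
#9 0x7b→b30/s2 VC-HIT; vc=[6,10]

SEQ = [MISS, L1-HIT, MISS, L1-HIT, L1-HIT, L1-HIT, MISS, VC-HIT, MISS, VC-HIT]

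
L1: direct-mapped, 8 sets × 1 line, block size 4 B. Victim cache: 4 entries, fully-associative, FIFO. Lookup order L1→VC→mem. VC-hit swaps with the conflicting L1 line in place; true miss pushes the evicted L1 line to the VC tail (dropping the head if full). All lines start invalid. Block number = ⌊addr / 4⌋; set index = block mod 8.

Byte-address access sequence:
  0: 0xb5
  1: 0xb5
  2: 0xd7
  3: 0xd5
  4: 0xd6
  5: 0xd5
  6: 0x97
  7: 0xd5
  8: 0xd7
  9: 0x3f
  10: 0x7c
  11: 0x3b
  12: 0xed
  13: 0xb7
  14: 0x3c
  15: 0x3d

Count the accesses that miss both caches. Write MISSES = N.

MISSES = 7

0: 0xb5 (blk 45, set 5) → MISS  vc=[]
1: 0xb5 (blk 45, set 5) → L1-HIT  vc=[]
2: 0xd7 (blk 53, set 5) → MISS  vc=[45]
3: 0xd5 (blk 53, set 5) → L1-HIT  vc=[45]
4: 0xd6 (blk 53, set 5) → L1-HIT  vc=[45]
5: 0xd5 (blk 53, set 5) → L1-HIT  vc=[45]
6: 0x97 (blk 37, set 5) → MISS  vc=[45, 53]
7: 0xd5 (blk 53, set 5) → VC-HIT  vc=[45, 37]
8: 0xd7 (blk 53, set 5) → L1-HIT  vc=[45, 37]
9: 0x3f (blk 15, set 7) → MISS  vc=[45, 37]
10: 0x7c (blk 31, set 7) → MISS  vc=[45, 37, 15]
11: 0x3b (blk 14, set 6) → MISS  vc=[45, 37, 15]
12: 0xed (blk 59, set 3) → MISS  vc=[45, 37, 15]
13: 0xb7 (blk 45, set 5) → VC-HIT  vc=[53, 37, 15]
14: 0x3c (blk 15, set 7) → VC-HIT  vc=[53, 37, 31]
15: 0x3d (blk 15, set 7) → L1-HIT  vc=[53, 37, 31]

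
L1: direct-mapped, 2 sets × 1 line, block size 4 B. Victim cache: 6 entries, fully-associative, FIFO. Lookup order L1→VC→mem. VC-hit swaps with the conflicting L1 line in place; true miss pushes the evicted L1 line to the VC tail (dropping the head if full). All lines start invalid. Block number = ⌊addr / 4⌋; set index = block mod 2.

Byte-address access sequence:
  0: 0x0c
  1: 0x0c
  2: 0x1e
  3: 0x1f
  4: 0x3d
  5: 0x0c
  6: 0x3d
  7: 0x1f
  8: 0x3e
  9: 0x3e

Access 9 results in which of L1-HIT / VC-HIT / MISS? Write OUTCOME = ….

#0 0xc→b3/s1 MISS; vc=[]
#1 0xc→b3/s1 L1-HIT; vc=[]
#2 0x1e→b7/s1 MISS; vc=[3]
#3 0x1f→b7/s1 L1-HIT; vc=[3]
#4 0x3d→b15/s1 MISS; vc=[3,7]
#5 0xc→b3/s1 VC-HIT; vc=[15,7]
#6 0x3d→b15/s1 VC-HIT; vc=[3,7]
#7 0x1f→b7/s1 VC-HIT; vc=[3,15]
#8 0x3e→b15/s1 VC-HIT; vc=[3,7]
#9 0x3e→b15/s1 L1-HIT; vc=[3,7]

OUTCOME = L1-HIT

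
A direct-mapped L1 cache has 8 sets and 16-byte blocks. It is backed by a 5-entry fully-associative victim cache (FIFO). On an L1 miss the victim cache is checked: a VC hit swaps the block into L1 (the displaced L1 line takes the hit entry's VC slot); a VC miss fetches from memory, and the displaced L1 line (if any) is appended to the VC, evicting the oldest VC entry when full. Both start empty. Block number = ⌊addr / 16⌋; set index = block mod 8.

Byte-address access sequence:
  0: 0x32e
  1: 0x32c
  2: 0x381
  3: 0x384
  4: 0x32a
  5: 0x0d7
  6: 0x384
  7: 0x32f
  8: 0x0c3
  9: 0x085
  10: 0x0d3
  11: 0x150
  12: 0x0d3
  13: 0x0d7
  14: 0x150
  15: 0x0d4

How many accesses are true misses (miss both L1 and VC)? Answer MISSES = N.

#0 0x32e→b50/s2 MISS; vc=[]
#1 0x32c→b50/s2 L1-HIT; vc=[]
#2 0x381→b56/s0 MISS; vc=[]
#3 0x384→b56/s0 L1-HIT; vc=[]
#4 0x32a→b50/s2 L1-HIT; vc=[]
#5 0xd7→b13/s5 MISS; vc=[]
#6 0x384→b56/s0 L1-HIT; vc=[]
#7 0x32f→b50/s2 L1-HIT; vc=[]
#8 0xc3→b12/s4 MISS; vc=[]
#9 0x85→b8/s0 MISS; vc=[56]
#10 0xd3→b13/s5 L1-HIT; vc=[56]
#11 0x150→b21/s5 MISS; vc=[56,13]
#12 0xd3→b13/s5 VC-HIT; vc=[56,21]
#13 0xd7→b13/s5 L1-HIT; vc=[56,21]
#14 0x150→b21/s5 VC-HIT; vc=[56,13]
#15 0xd4→b13/s5 VC-HIT; vc=[56,21]

MISSES = 6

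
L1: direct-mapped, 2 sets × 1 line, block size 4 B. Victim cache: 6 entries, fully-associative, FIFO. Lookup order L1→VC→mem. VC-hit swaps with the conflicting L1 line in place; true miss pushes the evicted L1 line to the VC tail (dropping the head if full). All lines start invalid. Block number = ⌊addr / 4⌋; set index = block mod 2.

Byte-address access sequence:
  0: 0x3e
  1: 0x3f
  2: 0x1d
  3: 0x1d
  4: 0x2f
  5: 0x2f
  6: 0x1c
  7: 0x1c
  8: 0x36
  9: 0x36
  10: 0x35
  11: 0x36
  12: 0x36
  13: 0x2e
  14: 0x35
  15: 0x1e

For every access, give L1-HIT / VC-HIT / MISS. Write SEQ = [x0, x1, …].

#0 0x3e→b15/s1 MISS; vc=[]
#1 0x3f→b15/s1 L1-HIT; vc=[]
#2 0x1d→b7/s1 MISS; vc=[15]
#3 0x1d→b7/s1 L1-HIT; vc=[15]
#4 0x2f→b11/s1 MISS; vc=[15,7]
#5 0x2f→b11/s1 L1-HIT; vc=[15,7]
#6 0x1c→b7/s1 VC-HIT; vc=[15,11]
#7 0x1c→b7/s1 L1-HIT; vc=[15,11]
#8 0x36→b13/s1 MISS; vc=[15,11,7]
#9 0x36→b13/s1 L1-HIT; vc=[15,11,7]
#10 0x35→b13/s1 L1-HIT; vc=[15,11,7]
#11 0x36→b13/s1 L1-HIT; vc=[15,11,7]
#12 0x36→b13/s1 L1-HIT; vc=[15,11,7]
#13 0x2e→b11/s1 VC-HIT; vc=[15,13,7]
#14 0x35→b13/s1 VC-HIT; vc=[15,11,7]
#15 0x1e→b7/s1 VC-HIT; vc=[15,11,13]

SEQ = [MISS, L1-HIT, MISS, L1-HIT, MISS, L1-HIT, VC-HIT, L1-HIT, MISS, L1-HIT, L1-HIT, L1-HIT, L1-HIT, VC-HIT, VC-HIT, VC-HIT]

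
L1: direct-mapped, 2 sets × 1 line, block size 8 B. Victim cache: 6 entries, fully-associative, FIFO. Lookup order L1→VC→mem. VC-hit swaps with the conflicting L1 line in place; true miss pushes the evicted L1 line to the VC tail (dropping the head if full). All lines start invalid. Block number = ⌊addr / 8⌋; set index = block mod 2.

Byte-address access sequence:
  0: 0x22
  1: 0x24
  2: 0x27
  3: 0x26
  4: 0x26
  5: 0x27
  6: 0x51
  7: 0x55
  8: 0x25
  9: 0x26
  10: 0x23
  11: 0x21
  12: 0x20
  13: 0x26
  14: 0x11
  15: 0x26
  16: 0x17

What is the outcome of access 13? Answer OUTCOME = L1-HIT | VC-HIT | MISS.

OUTCOME = L1-HIT

#0 0x22→b4/s0 MISS; vc=[]
#1 0x24→b4/s0 L1-HIT; vc=[]
#2 0x27→b4/s0 L1-HIT; vc=[]
#3 0x26→b4/s0 L1-HIT; vc=[]
#4 0x26→b4/s0 L1-HIT; vc=[]
#5 0x27→b4/s0 L1-HIT; vc=[]
#6 0x51→b10/s0 MISS; vc=[4]
#7 0x55→b10/s0 L1-HIT; vc=[4]
#8 0x25→b4/s0 VC-HIT; vc=[10]
#9 0x26→b4/s0 L1-HIT; vc=[10]
#10 0x23→b4/s0 L1-HIT; vc=[10]
#11 0x21→b4/s0 L1-HIT; vc=[10]
#12 0x20→b4/s0 L1-HIT; vc=[10]
#13 0x26→b4/s0 L1-HIT; vc=[10]
#14 0x11→b2/s0 MISS; vc=[10,4]
#15 0x26→b4/s0 VC-HIT; vc=[10,2]
#16 0x17→b2/s0 VC-HIT; vc=[10,4]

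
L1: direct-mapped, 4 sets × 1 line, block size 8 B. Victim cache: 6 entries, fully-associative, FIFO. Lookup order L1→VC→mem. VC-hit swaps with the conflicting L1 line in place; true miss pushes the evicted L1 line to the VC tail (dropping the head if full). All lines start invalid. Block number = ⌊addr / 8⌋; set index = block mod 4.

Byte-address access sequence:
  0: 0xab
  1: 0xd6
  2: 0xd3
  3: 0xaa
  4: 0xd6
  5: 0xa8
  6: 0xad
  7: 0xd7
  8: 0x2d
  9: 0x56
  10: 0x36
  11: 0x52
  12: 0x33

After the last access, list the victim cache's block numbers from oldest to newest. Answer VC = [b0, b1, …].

VC = [21, 26, 10]

  [0] addr=0xab blk=21 s=1: MISS | VC []
  [1] addr=0xd6 blk=26 s=2: MISS | VC []
  [2] addr=0xd3 blk=26 s=2: L1-HIT | VC []
  [3] addr=0xaa blk=21 s=1: L1-HIT | VC []
  [4] addr=0xd6 blk=26 s=2: L1-HIT | VC []
  [5] addr=0xa8 blk=21 s=1: L1-HIT | VC []
  [6] addr=0xad blk=21 s=1: L1-HIT | VC []
  [7] addr=0xd7 blk=26 s=2: L1-HIT | VC []
  [8] addr=0x2d blk=5 s=1: MISS | VC [21]
  [9] addr=0x56 blk=10 s=2: MISS | VC [21, 26]
  [10] addr=0x36 blk=6 s=2: MISS | VC [21, 26, 10]
  [11] addr=0x52 blk=10 s=2: VC-HIT | VC [21, 26, 6]
  [12] addr=0x33 blk=6 s=2: VC-HIT | VC [21, 26, 10]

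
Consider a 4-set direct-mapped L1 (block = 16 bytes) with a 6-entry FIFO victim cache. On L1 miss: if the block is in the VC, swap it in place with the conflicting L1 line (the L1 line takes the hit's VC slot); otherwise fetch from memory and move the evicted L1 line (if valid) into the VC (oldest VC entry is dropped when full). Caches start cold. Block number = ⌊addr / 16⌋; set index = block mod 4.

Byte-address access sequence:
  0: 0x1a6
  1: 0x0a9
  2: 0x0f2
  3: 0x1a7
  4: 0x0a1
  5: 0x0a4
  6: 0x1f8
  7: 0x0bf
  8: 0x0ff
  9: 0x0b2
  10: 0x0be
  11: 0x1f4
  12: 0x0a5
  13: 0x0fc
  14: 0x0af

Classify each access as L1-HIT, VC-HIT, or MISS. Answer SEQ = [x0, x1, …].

  [0] addr=0x1a6 blk=26 s=2: MISS | VC []
  [1] addr=0xa9 blk=10 s=2: MISS | VC [26]
  [2] addr=0xf2 blk=15 s=3: MISS | VC [26]
  [3] addr=0x1a7 blk=26 s=2: VC-HIT | VC [10]
  [4] addr=0xa1 blk=10 s=2: VC-HIT | VC [26]
  [5] addr=0xa4 blk=10 s=2: L1-HIT | VC [26]
  [6] addr=0x1f8 blk=31 s=3: MISS | VC [26, 15]
  [7] addr=0xbf blk=11 s=3: MISS | VC [26, 15, 31]
  [8] addr=0xff blk=15 s=3: VC-HIT | VC [26, 11, 31]
  [9] addr=0xb2 blk=11 s=3: VC-HIT | VC [26, 15, 31]
  [10] addr=0xbe blk=11 s=3: L1-HIT | VC [26, 15, 31]
  [11] addr=0x1f4 blk=31 s=3: VC-HIT | VC [26, 15, 11]
  [12] addr=0xa5 blk=10 s=2: L1-HIT | VC [26, 15, 11]
  [13] addr=0xfc blk=15 s=3: VC-HIT | VC [26, 31, 11]
  [14] addr=0xaf blk=10 s=2: L1-HIT | VC [26, 31, 11]

SEQ = [MISS, MISS, MISS, VC-HIT, VC-HIT, L1-HIT, MISS, MISS, VC-HIT, VC-HIT, L1-HIT, VC-HIT, L1-HIT, VC-HIT, L1-HIT]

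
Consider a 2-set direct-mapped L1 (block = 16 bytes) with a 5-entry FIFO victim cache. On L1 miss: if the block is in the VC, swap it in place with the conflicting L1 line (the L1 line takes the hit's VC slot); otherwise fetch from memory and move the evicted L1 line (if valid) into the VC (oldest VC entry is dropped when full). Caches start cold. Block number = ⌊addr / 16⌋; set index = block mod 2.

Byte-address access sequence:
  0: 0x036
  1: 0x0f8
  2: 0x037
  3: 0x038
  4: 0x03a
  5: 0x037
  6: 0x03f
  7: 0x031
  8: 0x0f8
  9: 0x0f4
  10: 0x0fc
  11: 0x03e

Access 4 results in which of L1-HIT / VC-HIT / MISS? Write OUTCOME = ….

  [0] addr=0x36 blk=3 s=1: MISS | VC []
  [1] addr=0xf8 blk=15 s=1: MISS | VC [3]
  [2] addr=0x37 blk=3 s=1: VC-HIT | VC [15]
  [3] addr=0x38 blk=3 s=1: L1-HIT | VC [15]
  [4] addr=0x3a blk=3 s=1: L1-HIT | VC [15]
  [5] addr=0x37 blk=3 s=1: L1-HIT | VC [15]
  [6] addr=0x3f blk=3 s=1: L1-HIT | VC [15]
  [7] addr=0x31 blk=3 s=1: L1-HIT | VC [15]
  [8] addr=0xf8 blk=15 s=1: VC-HIT | VC [3]
  [9] addr=0xf4 blk=15 s=1: L1-HIT | VC [3]
  [10] addr=0xfc blk=15 s=1: L1-HIT | VC [3]
  [11] addr=0x3e blk=3 s=1: VC-HIT | VC [15]

OUTCOME = L1-HIT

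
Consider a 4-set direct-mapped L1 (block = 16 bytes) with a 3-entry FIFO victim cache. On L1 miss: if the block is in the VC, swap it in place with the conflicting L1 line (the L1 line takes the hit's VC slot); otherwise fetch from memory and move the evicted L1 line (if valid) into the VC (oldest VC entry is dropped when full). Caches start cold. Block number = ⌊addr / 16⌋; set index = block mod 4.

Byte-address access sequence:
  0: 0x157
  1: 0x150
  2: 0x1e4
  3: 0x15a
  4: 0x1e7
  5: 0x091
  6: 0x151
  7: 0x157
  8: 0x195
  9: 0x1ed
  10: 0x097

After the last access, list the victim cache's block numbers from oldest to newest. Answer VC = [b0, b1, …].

VC = [25, 21]

  [0] addr=0x157 blk=21 s=1: MISS | VC []
  [1] addr=0x150 blk=21 s=1: L1-HIT | VC []
  [2] addr=0x1e4 blk=30 s=2: MISS | VC []
  [3] addr=0x15a blk=21 s=1: L1-HIT | VC []
  [4] addr=0x1e7 blk=30 s=2: L1-HIT | VC []
  [5] addr=0x91 blk=9 s=1: MISS | VC [21]
  [6] addr=0x151 blk=21 s=1: VC-HIT | VC [9]
  [7] addr=0x157 blk=21 s=1: L1-HIT | VC [9]
  [8] addr=0x195 blk=25 s=1: MISS | VC [9, 21]
  [9] addr=0x1ed blk=30 s=2: L1-HIT | VC [9, 21]
  [10] addr=0x97 blk=9 s=1: VC-HIT | VC [25, 21]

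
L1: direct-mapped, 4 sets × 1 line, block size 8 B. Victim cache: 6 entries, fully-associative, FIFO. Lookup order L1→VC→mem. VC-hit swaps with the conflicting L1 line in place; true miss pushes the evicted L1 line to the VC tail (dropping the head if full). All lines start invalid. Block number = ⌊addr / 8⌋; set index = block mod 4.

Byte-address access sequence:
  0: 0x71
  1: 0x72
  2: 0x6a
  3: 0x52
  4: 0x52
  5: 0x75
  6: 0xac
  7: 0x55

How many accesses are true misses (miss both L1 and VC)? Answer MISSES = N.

0: 0x71 (blk 14, set 2) → MISS  vc=[]
1: 0x72 (blk 14, set 2) → L1-HIT  vc=[]
2: 0x6a (blk 13, set 1) → MISS  vc=[]
3: 0x52 (blk 10, set 2) → MISS  vc=[14]
4: 0x52 (blk 10, set 2) → L1-HIT  vc=[14]
5: 0x75 (blk 14, set 2) → VC-HIT  vc=[10]
6: 0xac (blk 21, set 1) → MISS  vc=[10, 13]
7: 0x55 (blk 10, set 2) → VC-HIT  vc=[14, 13]

MISSES = 4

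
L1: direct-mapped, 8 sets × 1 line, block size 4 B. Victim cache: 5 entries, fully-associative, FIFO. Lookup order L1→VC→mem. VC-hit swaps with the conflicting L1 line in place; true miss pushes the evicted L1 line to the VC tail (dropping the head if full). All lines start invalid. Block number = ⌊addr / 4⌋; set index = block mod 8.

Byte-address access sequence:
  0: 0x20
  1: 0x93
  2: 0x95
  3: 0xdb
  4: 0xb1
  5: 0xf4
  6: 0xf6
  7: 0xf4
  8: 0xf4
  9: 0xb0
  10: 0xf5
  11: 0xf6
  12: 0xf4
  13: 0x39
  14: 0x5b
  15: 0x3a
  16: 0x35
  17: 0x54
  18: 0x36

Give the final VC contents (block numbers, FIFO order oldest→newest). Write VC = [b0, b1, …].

#0 0x20→b8/s0 MISS; vc=[]
#1 0x93→b36/s4 MISS; vc=[]
#2 0x95→b37/s5 MISS; vc=[]
#3 0xdb→b54/s6 MISS; vc=[]
#4 0xb1→b44/s4 MISS; vc=[36]
#5 0xf4→b61/s5 MISS; vc=[36,37]
#6 0xf6→b61/s5 L1-HIT; vc=[36,37]
#7 0xf4→b61/s5 L1-HIT; vc=[36,37]
#8 0xf4→b61/s5 L1-HIT; vc=[36,37]
#9 0xb0→b44/s4 L1-HIT; vc=[36,37]
#10 0xf5→b61/s5 L1-HIT; vc=[36,37]
#11 0xf6→b61/s5 L1-HIT; vc=[36,37]
#12 0xf4→b61/s5 L1-HIT; vc=[36,37]
#13 0x39→b14/s6 MISS; vc=[36,37,54]
#14 0x5b→b22/s6 MISS; vc=[36,37,54,14]
#15 0x3a→b14/s6 VC-HIT; vc=[36,37,54,22]
#16 0x35→b13/s5 MISS; vc=[36,37,54,22,61]
#17 0x54→b21/s5 MISS; vc=[37,54,22,61,13]
#18 0x36→b13/s5 VC-HIT; vc=[37,54,22,61,21]

VC = [37, 54, 22, 61, 21]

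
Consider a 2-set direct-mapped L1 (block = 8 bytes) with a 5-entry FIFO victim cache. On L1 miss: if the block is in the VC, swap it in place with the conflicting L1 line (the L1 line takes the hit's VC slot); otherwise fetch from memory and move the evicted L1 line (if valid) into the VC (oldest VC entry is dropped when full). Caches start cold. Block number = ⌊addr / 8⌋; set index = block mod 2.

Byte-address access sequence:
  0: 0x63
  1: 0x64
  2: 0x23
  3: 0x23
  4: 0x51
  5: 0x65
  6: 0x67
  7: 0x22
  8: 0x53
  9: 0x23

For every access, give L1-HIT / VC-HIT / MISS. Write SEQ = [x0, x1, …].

SEQ = [MISS, L1-HIT, MISS, L1-HIT, MISS, VC-HIT, L1-HIT, VC-HIT, VC-HIT, VC-HIT]

  [0] addr=0x63 blk=12 s=0: MISS | VC []
  [1] addr=0x64 blk=12 s=0: L1-HIT | VC []
  [2] addr=0x23 blk=4 s=0: MISS | VC [12]
  [3] addr=0x23 blk=4 s=0: L1-HIT | VC [12]
  [4] addr=0x51 blk=10 s=0: MISS | VC [12, 4]
  [5] addr=0x65 blk=12 s=0: VC-HIT | VC [10, 4]
  [6] addr=0x67 blk=12 s=0: L1-HIT | VC [10, 4]
  [7] addr=0x22 blk=4 s=0: VC-HIT | VC [10, 12]
  [8] addr=0x53 blk=10 s=0: VC-HIT | VC [4, 12]
  [9] addr=0x23 blk=4 s=0: VC-HIT | VC [10, 12]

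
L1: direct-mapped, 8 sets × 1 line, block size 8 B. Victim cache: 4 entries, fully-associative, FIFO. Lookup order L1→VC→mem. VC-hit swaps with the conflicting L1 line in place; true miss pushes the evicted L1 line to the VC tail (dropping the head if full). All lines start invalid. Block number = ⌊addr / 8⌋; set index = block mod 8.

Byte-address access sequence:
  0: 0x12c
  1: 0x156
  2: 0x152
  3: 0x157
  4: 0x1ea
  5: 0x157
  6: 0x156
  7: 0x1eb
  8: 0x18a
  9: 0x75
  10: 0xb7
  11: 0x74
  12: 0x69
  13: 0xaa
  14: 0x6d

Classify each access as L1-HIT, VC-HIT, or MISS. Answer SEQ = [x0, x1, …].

0: 0x12c (blk 37, set 5) → MISS  vc=[]
1: 0x156 (blk 42, set 2) → MISS  vc=[]
2: 0x152 (blk 42, set 2) → L1-HIT  vc=[]
3: 0x157 (blk 42, set 2) → L1-HIT  vc=[]
4: 0x1ea (blk 61, set 5) → MISS  vc=[37]
5: 0x157 (blk 42, set 2) → L1-HIT  vc=[37]
6: 0x156 (blk 42, set 2) → L1-HIT  vc=[37]
7: 0x1eb (blk 61, set 5) → L1-HIT  vc=[37]
8: 0x18a (blk 49, set 1) → MISS  vc=[37]
9: 0x75 (blk 14, set 6) → MISS  vc=[37]
10: 0xb7 (blk 22, set 6) → MISS  vc=[37, 14]
11: 0x74 (blk 14, set 6) → VC-HIT  vc=[37, 22]
12: 0x69 (blk 13, set 5) → MISS  vc=[37, 22, 61]
13: 0xaa (blk 21, set 5) → MISS  vc=[37, 22, 61, 13]
14: 0x6d (blk 13, set 5) → VC-HIT  vc=[37, 22, 61, 21]

SEQ = [MISS, MISS, L1-HIT, L1-HIT, MISS, L1-HIT, L1-HIT, L1-HIT, MISS, MISS, MISS, VC-HIT, MISS, MISS, VC-HIT]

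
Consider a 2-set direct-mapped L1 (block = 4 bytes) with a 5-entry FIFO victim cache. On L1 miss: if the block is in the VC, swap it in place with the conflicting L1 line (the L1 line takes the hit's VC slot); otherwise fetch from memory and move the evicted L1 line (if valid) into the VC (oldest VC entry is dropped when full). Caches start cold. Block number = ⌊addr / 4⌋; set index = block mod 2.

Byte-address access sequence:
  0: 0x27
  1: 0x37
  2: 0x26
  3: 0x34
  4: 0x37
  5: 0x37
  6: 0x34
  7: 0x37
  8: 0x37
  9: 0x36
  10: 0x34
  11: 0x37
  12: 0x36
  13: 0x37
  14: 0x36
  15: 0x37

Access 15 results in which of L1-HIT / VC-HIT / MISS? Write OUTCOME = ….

OUTCOME = L1-HIT

  [0] addr=0x27 blk=9 s=1: MISS | VC []
  [1] addr=0x37 blk=13 s=1: MISS | VC [9]
  [2] addr=0x26 blk=9 s=1: VC-HIT | VC [13]
  [3] addr=0x34 blk=13 s=1: VC-HIT | VC [9]
  [4] addr=0x37 blk=13 s=1: L1-HIT | VC [9]
  [5] addr=0x37 blk=13 s=1: L1-HIT | VC [9]
  [6] addr=0x34 blk=13 s=1: L1-HIT | VC [9]
  [7] addr=0x37 blk=13 s=1: L1-HIT | VC [9]
  [8] addr=0x37 blk=13 s=1: L1-HIT | VC [9]
  [9] addr=0x36 blk=13 s=1: L1-HIT | VC [9]
  [10] addr=0x34 blk=13 s=1: L1-HIT | VC [9]
  [11] addr=0x37 blk=13 s=1: L1-HIT | VC [9]
  [12] addr=0x36 blk=13 s=1: L1-HIT | VC [9]
  [13] addr=0x37 blk=13 s=1: L1-HIT | VC [9]
  [14] addr=0x36 blk=13 s=1: L1-HIT | VC [9]
  [15] addr=0x37 blk=13 s=1: L1-HIT | VC [9]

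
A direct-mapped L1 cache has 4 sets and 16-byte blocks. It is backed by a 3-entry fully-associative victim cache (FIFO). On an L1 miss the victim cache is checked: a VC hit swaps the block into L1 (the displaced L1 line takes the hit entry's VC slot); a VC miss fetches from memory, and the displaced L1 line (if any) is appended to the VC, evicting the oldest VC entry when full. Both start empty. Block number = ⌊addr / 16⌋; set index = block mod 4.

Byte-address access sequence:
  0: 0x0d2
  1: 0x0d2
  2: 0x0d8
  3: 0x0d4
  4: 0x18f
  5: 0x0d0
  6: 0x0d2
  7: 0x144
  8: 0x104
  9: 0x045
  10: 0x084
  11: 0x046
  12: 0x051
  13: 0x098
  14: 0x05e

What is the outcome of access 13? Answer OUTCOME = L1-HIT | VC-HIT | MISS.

#0 0xd2→b13/s1 MISS; vc=[]
#1 0xd2→b13/s1 L1-HIT; vc=[]
#2 0xd8→b13/s1 L1-HIT; vc=[]
#3 0xd4→b13/s1 L1-HIT; vc=[]
#4 0x18f→b24/s0 MISS; vc=[]
#5 0xd0→b13/s1 L1-HIT; vc=[]
#6 0xd2→b13/s1 L1-HIT; vc=[]
#7 0x144→b20/s0 MISS; vc=[24]
#8 0x104→b16/s0 MISS; vc=[24,20]
#9 0x45→b4/s0 MISS; vc=[24,20,16]
#10 0x84→b8/s0 MISS; vc=[20,16,4]
#11 0x46→b4/s0 VC-HIT; vc=[20,16,8]
#12 0x51→b5/s1 MISS; vc=[16,8,13]
#13 0x98→b9/s1 MISS; vc=[8,13,5]
#14 0x5e→b5/s1 VC-HIT; vc=[8,13,9]

OUTCOME = MISS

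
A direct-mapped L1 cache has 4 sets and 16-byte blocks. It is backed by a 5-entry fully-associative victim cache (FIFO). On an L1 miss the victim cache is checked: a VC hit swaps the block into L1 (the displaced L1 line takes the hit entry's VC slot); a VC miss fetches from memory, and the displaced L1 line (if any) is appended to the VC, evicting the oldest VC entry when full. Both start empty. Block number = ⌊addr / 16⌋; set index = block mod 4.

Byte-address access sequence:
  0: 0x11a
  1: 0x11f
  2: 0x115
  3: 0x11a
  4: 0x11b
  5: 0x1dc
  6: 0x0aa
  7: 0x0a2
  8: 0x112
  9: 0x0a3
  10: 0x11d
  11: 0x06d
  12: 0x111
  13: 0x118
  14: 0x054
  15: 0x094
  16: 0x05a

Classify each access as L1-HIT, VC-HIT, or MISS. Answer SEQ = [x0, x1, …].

#0 0x11a→b17/s1 MISS; vc=[]
#1 0x11f→b17/s1 L1-HIT; vc=[]
#2 0x115→b17/s1 L1-HIT; vc=[]
#3 0x11a→b17/s1 L1-HIT; vc=[]
#4 0x11b→b17/s1 L1-HIT; vc=[]
#5 0x1dc→b29/s1 MISS; vc=[17]
#6 0xaa→b10/s2 MISS; vc=[17]
#7 0xa2→b10/s2 L1-HIT; vc=[17]
#8 0x112→b17/s1 VC-HIT; vc=[29]
#9 0xa3→b10/s2 L1-HIT; vc=[29]
#10 0x11d→b17/s1 L1-HIT; vc=[29]
#11 0x6d→b6/s2 MISS; vc=[29,10]
#12 0x111→b17/s1 L1-HIT; vc=[29,10]
#13 0x118→b17/s1 L1-HIT; vc=[29,10]
#14 0x54→b5/s1 MISS; vc=[29,10,17]
#15 0x94→b9/s1 MISS; vc=[29,10,17,5]
#16 0x5a→b5/s1 VC-HIT; vc=[29,10,17,9]

SEQ = [MISS, L1-HIT, L1-HIT, L1-HIT, L1-HIT, MISS, MISS, L1-HIT, VC-HIT, L1-HIT, L1-HIT, MISS, L1-HIT, L1-HIT, MISS, MISS, VC-HIT]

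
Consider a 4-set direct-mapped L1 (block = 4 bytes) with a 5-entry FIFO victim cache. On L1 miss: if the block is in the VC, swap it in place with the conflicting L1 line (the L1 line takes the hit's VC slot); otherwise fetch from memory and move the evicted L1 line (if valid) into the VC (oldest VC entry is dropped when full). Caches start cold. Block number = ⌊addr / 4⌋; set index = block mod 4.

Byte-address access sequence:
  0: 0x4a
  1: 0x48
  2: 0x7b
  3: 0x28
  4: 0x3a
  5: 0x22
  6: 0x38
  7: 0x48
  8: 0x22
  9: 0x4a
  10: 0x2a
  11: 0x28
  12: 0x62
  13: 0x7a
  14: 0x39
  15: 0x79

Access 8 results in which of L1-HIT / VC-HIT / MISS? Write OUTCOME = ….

  [0] addr=0x4a blk=18 s=2: MISS | VC []
  [1] addr=0x48 blk=18 s=2: L1-HIT | VC []
  [2] addr=0x7b blk=30 s=2: MISS | VC [18]
  [3] addr=0x28 blk=10 s=2: MISS | VC [18, 30]
  [4] addr=0x3a blk=14 s=2: MISS | VC [18, 30, 10]
  [5] addr=0x22 blk=8 s=0: MISS | VC [18, 30, 10]
  [6] addr=0x38 blk=14 s=2: L1-HIT | VC [18, 30, 10]
  [7] addr=0x48 blk=18 s=2: VC-HIT | VC [14, 30, 10]
  [8] addr=0x22 blk=8 s=0: L1-HIT | VC [14, 30, 10]
  [9] addr=0x4a blk=18 s=2: L1-HIT | VC [14, 30, 10]
  [10] addr=0x2a blk=10 s=2: VC-HIT | VC [14, 30, 18]
  [11] addr=0x28 blk=10 s=2: L1-HIT | VC [14, 30, 18]
  [12] addr=0x62 blk=24 s=0: MISS | VC [14, 30, 18, 8]
  [13] addr=0x7a blk=30 s=2: VC-HIT | VC [14, 10, 18, 8]
  [14] addr=0x39 blk=14 s=2: VC-HIT | VC [30, 10, 18, 8]
  [15] addr=0x79 blk=30 s=2: VC-HIT | VC [14, 10, 18, 8]

OUTCOME = L1-HIT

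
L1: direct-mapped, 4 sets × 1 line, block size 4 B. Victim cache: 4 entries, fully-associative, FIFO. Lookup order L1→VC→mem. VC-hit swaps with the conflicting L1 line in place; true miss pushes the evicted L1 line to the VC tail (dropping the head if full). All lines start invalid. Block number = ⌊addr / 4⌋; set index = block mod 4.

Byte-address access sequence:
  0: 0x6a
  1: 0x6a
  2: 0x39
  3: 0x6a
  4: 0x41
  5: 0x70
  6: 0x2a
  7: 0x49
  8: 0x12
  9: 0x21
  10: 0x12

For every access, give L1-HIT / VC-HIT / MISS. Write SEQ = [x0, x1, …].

  [0] addr=0x6a blk=26 s=2: MISS | VC []
  [1] addr=0x6a blk=26 s=2: L1-HIT | VC []
  [2] addr=0x39 blk=14 s=2: MISS | VC [26]
  [3] addr=0x6a blk=26 s=2: VC-HIT | VC [14]
  [4] addr=0x41 blk=16 s=0: MISS | VC [14]
  [5] addr=0x70 blk=28 s=0: MISS | VC [14, 16]
  [6] addr=0x2a blk=10 s=2: MISS | VC [14, 16, 26]
  [7] addr=0x49 blk=18 s=2: MISS | VC [14, 16, 26, 10]
  [8] addr=0x12 blk=4 s=0: MISS | VC [16, 26, 10, 28]
  [9] addr=0x21 blk=8 s=0: MISS | VC [26, 10, 28, 4]
  [10] addr=0x12 blk=4 s=0: VC-HIT | VC [26, 10, 28, 8]

SEQ = [MISS, L1-HIT, MISS, VC-HIT, MISS, MISS, MISS, MISS, MISS, MISS, VC-HIT]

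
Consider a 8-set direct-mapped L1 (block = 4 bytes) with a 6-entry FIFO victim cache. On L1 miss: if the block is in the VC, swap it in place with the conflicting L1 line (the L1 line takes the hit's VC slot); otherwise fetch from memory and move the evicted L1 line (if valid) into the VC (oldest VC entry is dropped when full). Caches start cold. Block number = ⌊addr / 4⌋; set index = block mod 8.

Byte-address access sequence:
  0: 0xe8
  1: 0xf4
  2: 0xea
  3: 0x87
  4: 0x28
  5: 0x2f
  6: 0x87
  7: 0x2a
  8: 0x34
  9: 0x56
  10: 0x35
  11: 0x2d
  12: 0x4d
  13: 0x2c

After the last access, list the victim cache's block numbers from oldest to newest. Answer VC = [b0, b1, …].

VC = [58, 61, 21, 19]

#0 0xe8→b58/s2 MISS; vc=[]
#1 0xf4→b61/s5 MISS; vc=[]
#2 0xea→b58/s2 L1-HIT; vc=[]
#3 0x87→b33/s1 MISS; vc=[]
#4 0x28→b10/s2 MISS; vc=[58]
#5 0x2f→b11/s3 MISS; vc=[58]
#6 0x87→b33/s1 L1-HIT; vc=[58]
#7 0x2a→b10/s2 L1-HIT; vc=[58]
#8 0x34→b13/s5 MISS; vc=[58,61]
#9 0x56→b21/s5 MISS; vc=[58,61,13]
#10 0x35→b13/s5 VC-HIT; vc=[58,61,21]
#11 0x2d→b11/s3 L1-HIT; vc=[58,61,21]
#12 0x4d→b19/s3 MISS; vc=[58,61,21,11]
#13 0x2c→b11/s3 VC-HIT; vc=[58,61,21,19]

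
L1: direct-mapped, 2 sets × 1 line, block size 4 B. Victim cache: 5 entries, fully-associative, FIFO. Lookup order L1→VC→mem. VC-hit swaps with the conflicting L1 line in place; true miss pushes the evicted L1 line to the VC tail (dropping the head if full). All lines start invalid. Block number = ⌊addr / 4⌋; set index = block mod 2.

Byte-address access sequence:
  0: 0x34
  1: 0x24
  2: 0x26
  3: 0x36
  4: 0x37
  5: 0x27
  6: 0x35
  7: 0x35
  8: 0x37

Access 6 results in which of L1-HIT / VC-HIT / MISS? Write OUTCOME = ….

OUTCOME = VC-HIT

#0 0x34→b13/s1 MISS; vc=[]
#1 0x24→b9/s1 MISS; vc=[13]
#2 0x26→b9/s1 L1-HIT; vc=[13]
#3 0x36→b13/s1 VC-HIT; vc=[9]
#4 0x37→b13/s1 L1-HIT; vc=[9]
#5 0x27→b9/s1 VC-HIT; vc=[13]
#6 0x35→b13/s1 VC-HIT; vc=[9]
#7 0x35→b13/s1 L1-HIT; vc=[9]
#8 0x37→b13/s1 L1-HIT; vc=[9]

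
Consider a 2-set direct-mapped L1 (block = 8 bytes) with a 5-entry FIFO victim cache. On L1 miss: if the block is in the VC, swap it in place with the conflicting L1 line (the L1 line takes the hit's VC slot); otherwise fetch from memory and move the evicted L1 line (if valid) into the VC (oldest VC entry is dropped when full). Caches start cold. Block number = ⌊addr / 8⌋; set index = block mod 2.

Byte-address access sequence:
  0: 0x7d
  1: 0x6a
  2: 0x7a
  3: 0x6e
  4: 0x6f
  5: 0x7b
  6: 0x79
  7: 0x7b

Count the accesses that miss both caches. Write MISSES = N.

#0 0x7d→b15/s1 MISS; vc=[]
#1 0x6a→b13/s1 MISS; vc=[15]
#2 0x7a→b15/s1 VC-HIT; vc=[13]
#3 0x6e→b13/s1 VC-HIT; vc=[15]
#4 0x6f→b13/s1 L1-HIT; vc=[15]
#5 0x7b→b15/s1 VC-HIT; vc=[13]
#6 0x79→b15/s1 L1-HIT; vc=[13]
#7 0x7b→b15/s1 L1-HIT; vc=[13]

MISSES = 2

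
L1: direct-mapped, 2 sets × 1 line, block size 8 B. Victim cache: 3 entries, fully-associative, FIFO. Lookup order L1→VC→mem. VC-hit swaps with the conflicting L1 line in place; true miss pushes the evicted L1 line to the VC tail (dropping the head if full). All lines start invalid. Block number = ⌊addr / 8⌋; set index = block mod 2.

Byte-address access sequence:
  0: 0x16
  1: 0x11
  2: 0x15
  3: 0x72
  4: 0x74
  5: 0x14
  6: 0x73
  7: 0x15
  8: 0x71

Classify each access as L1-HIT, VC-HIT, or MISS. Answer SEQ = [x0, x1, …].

SEQ = [MISS, L1-HIT, L1-HIT, MISS, L1-HIT, VC-HIT, VC-HIT, VC-HIT, VC-HIT]

0: 0x16 (blk 2, set 0) → MISS  vc=[]
1: 0x11 (blk 2, set 0) → L1-HIT  vc=[]
2: 0x15 (blk 2, set 0) → L1-HIT  vc=[]
3: 0x72 (blk 14, set 0) → MISS  vc=[2]
4: 0x74 (blk 14, set 0) → L1-HIT  vc=[2]
5: 0x14 (blk 2, set 0) → VC-HIT  vc=[14]
6: 0x73 (blk 14, set 0) → VC-HIT  vc=[2]
7: 0x15 (blk 2, set 0) → VC-HIT  vc=[14]
8: 0x71 (blk 14, set 0) → VC-HIT  vc=[2]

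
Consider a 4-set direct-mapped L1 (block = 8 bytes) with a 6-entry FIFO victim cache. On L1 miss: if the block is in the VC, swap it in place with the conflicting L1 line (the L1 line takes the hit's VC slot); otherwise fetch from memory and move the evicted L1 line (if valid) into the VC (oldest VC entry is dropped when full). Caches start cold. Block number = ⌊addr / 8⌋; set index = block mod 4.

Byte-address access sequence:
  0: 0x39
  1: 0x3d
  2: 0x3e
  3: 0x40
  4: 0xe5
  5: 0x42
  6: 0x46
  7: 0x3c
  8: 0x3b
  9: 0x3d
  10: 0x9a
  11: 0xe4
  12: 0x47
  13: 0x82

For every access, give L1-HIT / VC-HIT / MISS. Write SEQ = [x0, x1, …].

SEQ = [MISS, L1-HIT, L1-HIT, MISS, MISS, VC-HIT, L1-HIT, L1-HIT, L1-HIT, L1-HIT, MISS, VC-HIT, VC-HIT, MISS]

0: 0x39 (blk 7, set 3) → MISS  vc=[]
1: 0x3d (blk 7, set 3) → L1-HIT  vc=[]
2: 0x3e (blk 7, set 3) → L1-HIT  vc=[]
3: 0x40 (blk 8, set 0) → MISS  vc=[]
4: 0xe5 (blk 28, set 0) → MISS  vc=[8]
5: 0x42 (blk 8, set 0) → VC-HIT  vc=[28]
6: 0x46 (blk 8, set 0) → L1-HIT  vc=[28]
7: 0x3c (blk 7, set 3) → L1-HIT  vc=[28]
8: 0x3b (blk 7, set 3) → L1-HIT  vc=[28]
9: 0x3d (blk 7, set 3) → L1-HIT  vc=[28]
10: 0x9a (blk 19, set 3) → MISS  vc=[28, 7]
11: 0xe4 (blk 28, set 0) → VC-HIT  vc=[8, 7]
12: 0x47 (blk 8, set 0) → VC-HIT  vc=[28, 7]
13: 0x82 (blk 16, set 0) → MISS  vc=[28, 7, 8]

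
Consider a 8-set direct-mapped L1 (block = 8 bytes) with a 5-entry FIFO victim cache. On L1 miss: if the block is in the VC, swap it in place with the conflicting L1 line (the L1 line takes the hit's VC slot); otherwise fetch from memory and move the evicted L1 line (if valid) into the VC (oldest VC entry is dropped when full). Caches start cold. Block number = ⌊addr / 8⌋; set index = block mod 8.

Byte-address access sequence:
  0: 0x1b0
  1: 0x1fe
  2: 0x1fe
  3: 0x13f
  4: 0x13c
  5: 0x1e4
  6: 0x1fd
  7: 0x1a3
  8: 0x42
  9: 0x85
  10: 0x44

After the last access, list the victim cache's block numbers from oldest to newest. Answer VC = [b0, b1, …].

#0 0x1b0→b54/s6 MISS; vc=[]
#1 0x1fe→b63/s7 MISS; vc=[]
#2 0x1fe→b63/s7 L1-HIT; vc=[]
#3 0x13f→b39/s7 MISS; vc=[63]
#4 0x13c→b39/s7 L1-HIT; vc=[63]
#5 0x1e4→b60/s4 MISS; vc=[63]
#6 0x1fd→b63/s7 VC-HIT; vc=[39]
#7 0x1a3→b52/s4 MISS; vc=[39,60]
#8 0x42→b8/s0 MISS; vc=[39,60]
#9 0x85→b16/s0 MISS; vc=[39,60,8]
#10 0x44→b8/s0 VC-HIT; vc=[39,60,16]

VC = [39, 60, 16]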